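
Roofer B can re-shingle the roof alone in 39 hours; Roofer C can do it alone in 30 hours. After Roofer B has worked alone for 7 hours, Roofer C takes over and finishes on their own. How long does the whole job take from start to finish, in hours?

In 7 hours Roofer B does 7/39 of the job, leaving 32/39.
Roofer C works at 1/30 per hour, so finishing takes 32/39 ÷ 1/30 = 320/13 hours.
Total time = 7 + 320/13 = 411/13 hours.

411/13 hours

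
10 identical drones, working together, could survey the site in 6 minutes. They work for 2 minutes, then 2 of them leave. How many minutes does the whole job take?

7 minutes

One drone does 1/60 of the job per minute.
After 2 minutes with 10 drones, 1/3 is done (2/3 left).
With 8 drones the rate is 8/60 = 2/15, so the rest takes 2/3 ÷ 2/15 = 5 minutes.
Total = 2 + 5 = 7 minutes.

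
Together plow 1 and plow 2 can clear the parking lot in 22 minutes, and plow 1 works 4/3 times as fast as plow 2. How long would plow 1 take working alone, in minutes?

Let plow 2's rate be r; then plow 1's rate is (4/3)r, so together (4/3 + 1)r = (7/3)r = 1/22.
Thus r = 3/154 per minute.
Plow 2 alone: 154/3 minutes; plow 1 alone: 77/2 minutes.

77/2 minutes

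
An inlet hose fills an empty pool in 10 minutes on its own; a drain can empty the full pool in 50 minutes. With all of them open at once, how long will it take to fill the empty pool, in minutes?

Net rate = 1/10 − 1/50 = (5 − 1)/50 = 4/50 = 2/25 per minute.
Filling time = 1 ÷ (2/25) = 25/2 minutes.

25/2 minutes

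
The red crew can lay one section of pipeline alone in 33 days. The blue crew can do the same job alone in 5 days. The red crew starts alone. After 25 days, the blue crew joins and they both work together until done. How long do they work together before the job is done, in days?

20/19 days

In the first 25 days the red crew alone does 25/33 of the job, leaving 8/33.
Once everyone is working, combined rate: 1/33 + 1/5 = (5 + 33)/165 = 38/165 per day.
Remaining 8/33 at 38/165 per day takes 20/19 days.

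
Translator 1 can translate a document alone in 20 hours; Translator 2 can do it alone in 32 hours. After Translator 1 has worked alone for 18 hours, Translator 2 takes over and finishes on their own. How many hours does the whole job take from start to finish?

In 18 hours Translator 1 does 18/20 = 9/10 of the job, leaving 1/10.
Translator 2 works at 1/32 per hour, so finishing takes 1/10 ÷ 1/32 = 16/5 hours.
Total time = 18 + 16/5 = 106/5 hours.

106/5 hours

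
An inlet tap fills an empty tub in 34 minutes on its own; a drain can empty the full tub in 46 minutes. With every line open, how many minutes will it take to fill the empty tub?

391/3 minutes

Net rate = 1/34 − 1/46 = (23 − 17)/782 = 6/782 = 3/391 per minute.
Filling time = 1 ÷ (3/391) = 391/3 minutes.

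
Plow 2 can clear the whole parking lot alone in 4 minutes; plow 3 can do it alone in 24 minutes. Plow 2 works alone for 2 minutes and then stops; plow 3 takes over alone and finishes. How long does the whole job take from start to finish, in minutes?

14 minutes

In 2 minutes plow 2 does 2/4 = 1/2 of the job, leaving 1/2.
Plow 3 works at 1/24 per minute, so finishing takes 1/2 ÷ 1/24 = 12 minutes.
Total time = 2 + 12 = 14 minutes.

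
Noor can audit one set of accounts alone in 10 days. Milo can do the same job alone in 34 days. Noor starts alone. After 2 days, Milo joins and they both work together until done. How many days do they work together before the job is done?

In the first 2 days Noor alone does 2/10 = 1/5 of the job, leaving 4/5.
Once everyone is working, combined rate: 1/10 + 1/34 = (17 + 5)/170 = 22/170 = 11/85 per day.
Remaining 4/5 at 11/85 per day takes 68/11 days.

68/11 days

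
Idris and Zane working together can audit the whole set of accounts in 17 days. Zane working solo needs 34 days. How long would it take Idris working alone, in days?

Combined rate is 1/17 per day.
Known contribution: 1/34 per day.
So Idris's rate is 1/17 − 1/34 = 1/34, meaning 34 days alone.

34 days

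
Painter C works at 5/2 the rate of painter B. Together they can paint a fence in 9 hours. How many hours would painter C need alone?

63/5 hours

Let painter B's rate be r; then painter C's rate is (5/2)r, so together (5/2 + 1)r = (7/2)r = 1/9.
Thus r = 2/63 per hour.
Painter B alone: 63/2 hours; painter C alone: 63/5 hours.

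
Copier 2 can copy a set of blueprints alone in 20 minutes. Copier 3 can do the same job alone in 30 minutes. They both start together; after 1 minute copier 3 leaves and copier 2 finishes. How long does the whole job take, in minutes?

In the first 1 minute the combined rate is 1/12, so 1/12 of the job is done, leaving 11/12.
After copier 3 leaves the rate is 1/20 per minute; the remaining 11/12 takes 55/3 minutes.
Total = 1 + 55/3 = 58/3 minutes.

58/3 minutes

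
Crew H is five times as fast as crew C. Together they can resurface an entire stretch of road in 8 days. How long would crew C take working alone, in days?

48 days

Let crew C's rate be r; then crew H's rate is 5r, so together (5 + 1)r = 6r = 1/8.
Thus r = 1/48 per day.
Crew C alone: 48 days; crew H alone: 48/5 days.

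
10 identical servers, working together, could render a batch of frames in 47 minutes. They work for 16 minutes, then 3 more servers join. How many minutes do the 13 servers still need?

310/13 minutes

One server does 1/470 of the job per minute.
After 16 minutes with 10 servers, 16/47 is done (31/47 left).
With 13 servers the rate is 13/470, so the rest takes 31/47 ÷ 13/470 = 310/13 minutes.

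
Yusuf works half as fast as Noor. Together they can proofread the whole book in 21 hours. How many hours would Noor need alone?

Let Noor's rate be r; then Yusuf's rate is (1/2)r, so together (1/2 + 1)r = (3/2)r = 1/21.
Thus r = 2/63 per hour.
Noor alone: 63/2 hours; Yusuf alone: 63 hours.

63/2 hours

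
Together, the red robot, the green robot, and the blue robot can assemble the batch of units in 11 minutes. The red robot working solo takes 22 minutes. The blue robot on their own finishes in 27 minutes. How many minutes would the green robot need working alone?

594/5 minutes

Combined rate is 1/11 per minute.
Known contribution: 1/22 + 1/27 = (27 + 22)/594 = 49/594 per minute.
So the green robot's rate is 1/11 − 49/594 = 5/594, meaning 594/5 minutes alone.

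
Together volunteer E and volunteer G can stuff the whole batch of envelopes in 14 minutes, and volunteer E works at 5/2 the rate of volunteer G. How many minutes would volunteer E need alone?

Let volunteer G's rate be r; then volunteer E's rate is (5/2)r, so together (5/2 + 1)r = (7/2)r = 1/14.
Thus r = 1/49 per minute.
Volunteer G alone: 49 minutes; volunteer E alone: 98/5 minutes.

98/5 minutes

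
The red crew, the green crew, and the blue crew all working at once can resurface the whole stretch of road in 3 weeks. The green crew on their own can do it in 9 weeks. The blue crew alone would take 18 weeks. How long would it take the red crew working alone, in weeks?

Combined rate is 1/3 per week.
Known contribution: 1/9 + 1/18 = (2 + 1)/18 = 3/18 = 1/6 per week.
So the red crew's rate is 1/3 − 1/6 = 1/6, meaning 6 weeks alone.

6 weeks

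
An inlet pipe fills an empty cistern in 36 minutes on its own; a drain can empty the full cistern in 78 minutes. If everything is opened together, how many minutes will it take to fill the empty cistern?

468/7 minutes

Net rate = 1/36 − 1/78 = (13 − 6)/468 = 7/468 per minute.
Filling time = 1 ÷ (7/468) = 468/7 minutes.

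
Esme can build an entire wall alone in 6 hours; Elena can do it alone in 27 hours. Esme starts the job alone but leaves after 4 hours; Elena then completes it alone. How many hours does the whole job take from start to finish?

13 hours

In 4 hours Esme does 4/6 = 2/3 of the job, leaving 1/3.
Elena works at 1/27 per hour, so finishing takes 1/3 ÷ 1/27 = 9 hours.
Total time = 4 + 9 = 13 hours.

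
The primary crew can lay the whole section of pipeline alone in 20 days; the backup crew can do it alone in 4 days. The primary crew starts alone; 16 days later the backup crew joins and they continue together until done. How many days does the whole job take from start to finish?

50/3 days

In 16 days the primary crew does 16/20 = 4/5 of the job, leaving 1/5.
The primary crew and the backup crew together work at 3/10 per day, so finishing takes 1/5 ÷ 3/10 = 2/3 days.
Total time = 16 + 2/3 = 50/3 days.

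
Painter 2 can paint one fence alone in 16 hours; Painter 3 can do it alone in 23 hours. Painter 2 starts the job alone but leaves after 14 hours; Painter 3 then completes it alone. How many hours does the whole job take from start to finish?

135/8 hours

In 14 hours Painter 2 does 14/16 = 7/8 of the job, leaving 1/8.
Painter 3 works at 1/23 per hour, so finishing takes 1/8 ÷ 1/23 = 23/8 hours.
Total time = 14 + 23/8 = 135/8 hours.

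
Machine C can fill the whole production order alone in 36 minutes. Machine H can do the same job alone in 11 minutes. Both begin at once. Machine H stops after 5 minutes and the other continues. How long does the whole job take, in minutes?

216/11 minutes

In the first 5 minutes the combined rate is 47/396, so 235/396 of the job is done, leaving 161/396.
After machine H leaves the rate is 1/36 per minute; the remaining 161/396 takes 161/11 minutes.
Total = 5 + 161/11 = 216/11 minutes.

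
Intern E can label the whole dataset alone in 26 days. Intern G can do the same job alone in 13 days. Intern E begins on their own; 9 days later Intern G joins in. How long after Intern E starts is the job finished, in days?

In the first 9 days Intern E alone does 9/26 of the job, leaving 17/26.
Once everyone is working, combined rate: 1/26 + 1/13 = (1 + 2)/26 = 3/26 per day.
Remaining 17/26 at 3/26 per day takes 17/3 days.
Total from the start = 9 + 17/3 = 44/3 days.

44/3 days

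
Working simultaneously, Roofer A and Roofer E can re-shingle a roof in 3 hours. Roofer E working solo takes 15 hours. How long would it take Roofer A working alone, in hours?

Combined rate is 1/3 per hour.
Known contribution: 1/15 per hour.
So Roofer A's rate is 1/3 − 1/15 = 4/15, meaning 15/4 hours alone.

15/4 hours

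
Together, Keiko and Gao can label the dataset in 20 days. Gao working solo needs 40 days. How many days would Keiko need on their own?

40 days

Combined rate is 1/20 per day.
Known contribution: 1/40 per day.
So Keiko's rate is 1/20 − 1/40 = 1/40, meaning 40 days alone.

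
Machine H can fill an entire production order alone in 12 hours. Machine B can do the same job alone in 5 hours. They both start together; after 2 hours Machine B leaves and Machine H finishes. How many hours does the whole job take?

36/5 hours

In the first 2 hours the combined rate is 17/60, so 17/30 of the job is done, leaving 13/30.
After Machine B leaves the rate is 1/12 per hour; the remaining 13/30 takes 26/5 hours.
Total = 2 + 26/5 = 36/5 hours.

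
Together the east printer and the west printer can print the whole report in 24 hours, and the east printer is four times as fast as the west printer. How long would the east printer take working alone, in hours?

30 hours

Let the west printer's rate be r; then the east printer's rate is 4r, so together (4 + 1)r = 5r = 1/24.
Thus r = 1/120 per hour.
The west printer alone: 120 hours; the east printer alone: 30 hours.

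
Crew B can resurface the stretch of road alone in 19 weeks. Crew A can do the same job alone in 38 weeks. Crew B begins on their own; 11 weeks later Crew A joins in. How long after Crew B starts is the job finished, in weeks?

49/3 weeks

In the first 11 weeks Crew B alone does 11/19 of the job, leaving 8/19.
Once everyone is working, combined rate: 1/19 + 1/38 = (2 + 1)/38 = 3/38 per week.
Remaining 8/19 at 3/38 per week takes 16/3 weeks.
Total from the start = 11 + 16/3 = 49/3 weeks.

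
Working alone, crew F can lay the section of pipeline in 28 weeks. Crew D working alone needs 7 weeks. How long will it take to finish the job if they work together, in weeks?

Combined rate: 1/28 + 1/7 = (1 + 4)/28 = 5/28 per week.
Time = 1 ÷ (5/28) = 28/5 weeks.

28/5 weeks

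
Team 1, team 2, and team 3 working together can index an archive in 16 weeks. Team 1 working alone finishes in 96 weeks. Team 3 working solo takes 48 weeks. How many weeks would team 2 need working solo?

Combined rate is 1/16 per week.
Known contribution: 1/96 + 1/48 = (1 + 2)/96 = 3/96 = 1/32 per week.
So team 2's rate is 1/16 − 1/32 = 1/32, meaning 32 weeks alone.

32 weeks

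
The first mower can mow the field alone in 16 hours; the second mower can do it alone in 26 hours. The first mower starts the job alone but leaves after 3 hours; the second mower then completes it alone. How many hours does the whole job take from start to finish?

In 3 hours the first mower does 3/16 of the job, leaving 13/16.
The second mower works at 1/26 per hour, so finishing takes 13/16 ÷ 1/26 = 169/8 hours.
Total time = 3 + 169/8 = 193/8 hours.

193/8 hours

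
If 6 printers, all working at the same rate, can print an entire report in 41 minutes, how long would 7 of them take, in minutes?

246/7 minutes

Total work is 6·41 = 246 printer-minutes.
With 7 printers: 246/7 minutes.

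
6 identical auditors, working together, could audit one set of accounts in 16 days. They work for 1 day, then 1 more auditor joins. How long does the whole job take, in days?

97/7 days

One auditor does 1/96 of the job per day.
After 1 day with 6 auditors, 1/16 is done (15/16 left).
With 7 auditors the rate is 7/96, so the rest takes 15/16 ÷ 7/96 = 90/7 days.
Total = 1 + 90/7 = 97/7 days.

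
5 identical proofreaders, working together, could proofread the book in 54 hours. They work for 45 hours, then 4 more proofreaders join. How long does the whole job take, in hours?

One proofreader does 1/270 of the job per hour.
After 45 hours with 5 proofreaders, 5/6 is done (1/6 left).
With 9 proofreaders the rate is 9/270 = 1/30, so the rest takes 1/6 ÷ 1/30 = 5 hours.
Total = 45 + 5 = 50 hours.

50 hours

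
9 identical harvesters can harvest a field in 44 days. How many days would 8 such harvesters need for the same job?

Total work is 9·44 = 396 harvester-days.
With 8 harvesters: 396/8 = 99/2 days.

99/2 days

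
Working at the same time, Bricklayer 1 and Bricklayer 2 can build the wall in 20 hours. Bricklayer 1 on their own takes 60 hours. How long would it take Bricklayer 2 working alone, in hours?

30 hours

Combined rate is 1/20 per hour.
Known contribution: 1/60 per hour.
So Bricklayer 2's rate is 1/20 − 1/60 = 1/30, meaning 30 hours alone.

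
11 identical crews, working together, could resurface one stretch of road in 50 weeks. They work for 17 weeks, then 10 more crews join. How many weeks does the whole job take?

One crew does 1/550 of the job per week.
After 17 weeks with 11 crews, 17/50 is done (33/50 left).
With 21 crews the rate is 21/550, so the rest takes 33/50 ÷ 21/550 = 121/7 weeks.
Total = 17 + 121/7 = 240/7 weeks.

240/7 weeks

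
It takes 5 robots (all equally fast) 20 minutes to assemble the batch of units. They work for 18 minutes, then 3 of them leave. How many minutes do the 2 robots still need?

5 minutes

One robot does 1/100 of the job per minute.
After 18 minutes with 5 robots, 9/10 is done (1/10 left).
With 2 robots the rate is 2/100 = 1/50, so the rest takes 1/10 ÷ 1/50 = 5 minutes.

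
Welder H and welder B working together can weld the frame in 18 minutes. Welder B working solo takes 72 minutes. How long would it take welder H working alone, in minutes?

24 minutes

Combined rate is 1/18 per minute.
Known contribution: 1/72 per minute.
So welder H's rate is 1/18 − 1/72 = 1/24, meaning 24 minutes alone.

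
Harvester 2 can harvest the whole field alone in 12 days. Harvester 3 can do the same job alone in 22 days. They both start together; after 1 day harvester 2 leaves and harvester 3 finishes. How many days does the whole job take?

In the first 1 day the combined rate is 17/132, so 17/132 of the job is done, leaving 115/132.
After harvester 2 leaves the rate is 1/22 per day; the remaining 115/132 takes 115/6 days.
Total = 1 + 115/6 = 121/6 days.

121/6 days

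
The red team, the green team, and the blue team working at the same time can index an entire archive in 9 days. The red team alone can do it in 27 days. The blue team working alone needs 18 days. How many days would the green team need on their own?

54 days

Combined rate is 1/9 per day.
Known contribution: 1/27 + 1/18 = (2 + 3)/54 = 5/54 per day.
So the green team's rate is 1/9 − 5/54 = 1/54, meaning 54 days alone.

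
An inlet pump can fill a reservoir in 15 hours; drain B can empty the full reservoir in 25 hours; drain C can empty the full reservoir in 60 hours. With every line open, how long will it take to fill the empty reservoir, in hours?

100 hours

Net rate = 1/15 − 1/25 − 1/60 = (20 − 12 − 5)/300 = 3/300 = 1/100 per hour.
Filling time = 1 ÷ (1/100) = 100 hours.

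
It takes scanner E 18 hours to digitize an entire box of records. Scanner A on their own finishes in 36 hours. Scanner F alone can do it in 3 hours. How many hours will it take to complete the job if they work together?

Combined rate: 1/18 + 1/36 + 1/3 = (2 + 1 + 12)/36 = 15/36 = 5/12 per hour.
Time = 1 ÷ (5/12) = 12/5 hours.

12/5 hours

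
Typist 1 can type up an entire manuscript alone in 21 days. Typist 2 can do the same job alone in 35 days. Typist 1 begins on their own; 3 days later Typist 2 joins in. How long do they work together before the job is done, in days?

45/4 days

In the first 3 days Typist 1 alone does 3/21 = 1/7 of the job, leaving 6/7.
Once everyone is working, combined rate: 1/21 + 1/35 = (5 + 3)/105 = 8/105 per day.
Remaining 6/7 at 8/105 per day takes 45/4 days.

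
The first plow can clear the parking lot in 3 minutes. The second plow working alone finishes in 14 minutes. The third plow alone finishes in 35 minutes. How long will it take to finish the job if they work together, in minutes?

30/13 minutes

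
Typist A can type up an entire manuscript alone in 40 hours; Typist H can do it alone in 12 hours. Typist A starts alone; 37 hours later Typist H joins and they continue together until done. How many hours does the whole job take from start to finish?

In 37 hours Typist A does 37/40 of the job, leaving 3/40.
Typist A and Typist H together work at 13/120 per hour, so finishing takes 3/40 ÷ 13/120 = 9/13 hours.
Total time = 37 + 9/13 = 490/13 hours.

490/13 hours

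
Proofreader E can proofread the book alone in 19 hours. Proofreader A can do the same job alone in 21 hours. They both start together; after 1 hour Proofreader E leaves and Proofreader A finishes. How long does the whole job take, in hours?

In the first 1 hour the combined rate is 40/399, so 40/399 of the job is done, leaving 359/399.
After Proofreader E leaves the rate is 1/21 per hour; the remaining 359/399 takes 359/19 hours.
Total = 1 + 359/19 = 378/19 hours.

378/19 hours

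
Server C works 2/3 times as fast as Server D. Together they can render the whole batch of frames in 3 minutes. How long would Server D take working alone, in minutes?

5 minutes

Let Server D's rate be r; then Server C's rate is (2/3)r, so together (2/3 + 1)r = (5/3)r = 1/3.
Thus r = 1/5 per minute.
Server D alone: 5 minutes; Server C alone: 15/2 minutes.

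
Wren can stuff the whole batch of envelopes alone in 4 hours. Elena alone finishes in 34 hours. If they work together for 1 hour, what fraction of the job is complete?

19/68

Combined rate: 1/4 + 1/34 = (17 + 2)/68 = 19/68 per hour.
In 1 hour they complete 1·19/68 = 19/68 of the job.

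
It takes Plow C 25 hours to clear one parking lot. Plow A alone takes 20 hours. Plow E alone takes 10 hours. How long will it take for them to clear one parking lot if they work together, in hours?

100/19 hours

Combined rate: 1/25 + 1/20 + 1/10 = (4 + 5 + 10)/100 = 19/100 per hour.
Time = 1 ÷ (19/100) = 100/19 hours.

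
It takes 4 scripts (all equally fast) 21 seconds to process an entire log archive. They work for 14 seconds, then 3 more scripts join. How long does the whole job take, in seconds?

One script does 1/84 of the job per second.
After 14 seconds with 4 scripts, 2/3 is done (1/3 left).
With 7 scripts the rate is 7/84 = 1/12, so the rest takes 1/3 ÷ 1/12 = 4 seconds.
Total = 14 + 4 = 18 seconds.

18 seconds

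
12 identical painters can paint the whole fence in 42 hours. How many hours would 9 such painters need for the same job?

Total work is 12·42 = 504 painter-hours.
With 9 painters: 504/9 = 56 hours.

56 hours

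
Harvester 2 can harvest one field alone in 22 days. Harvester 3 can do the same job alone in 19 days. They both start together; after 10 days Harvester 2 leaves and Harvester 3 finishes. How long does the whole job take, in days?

114/11 days

In the first 10 days the combined rate is 41/418, so 205/209 of the job is done, leaving 4/209.
After Harvester 2 leaves the rate is 1/19 per day; the remaining 4/209 takes 4/11 days.
Total = 10 + 4/11 = 114/11 days.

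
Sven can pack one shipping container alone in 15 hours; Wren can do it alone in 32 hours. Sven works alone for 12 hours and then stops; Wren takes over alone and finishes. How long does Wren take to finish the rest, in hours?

32/5 hours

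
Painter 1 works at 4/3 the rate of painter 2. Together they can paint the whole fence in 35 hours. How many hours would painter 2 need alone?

245/3 hours

Let painter 2's rate be r; then painter 1's rate is (4/3)r, so together (4/3 + 1)r = (7/3)r = 1/35.
Thus r = 3/245 per hour.
Painter 2 alone: 245/3 hours; painter 1 alone: 245/4 hours.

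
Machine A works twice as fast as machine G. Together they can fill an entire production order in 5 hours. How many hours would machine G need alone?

Let machine G's rate be r; then machine A's rate is 2r, so together (2 + 1)r = 3r = 1/5.
Thus r = 1/15 per hour.
Machine G alone: 15 hours; machine A alone: 15/2 hours.

15 hours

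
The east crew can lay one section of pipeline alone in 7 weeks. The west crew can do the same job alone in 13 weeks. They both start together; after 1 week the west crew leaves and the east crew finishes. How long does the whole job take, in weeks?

84/13 weeks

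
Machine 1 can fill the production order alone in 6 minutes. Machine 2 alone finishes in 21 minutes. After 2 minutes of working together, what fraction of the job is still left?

Combined rate: 1/6 + 1/21 = (7 + 2)/42 = 9/42 = 3/14 per minute.
In 2 minutes they complete 2·3/14 = 3/7 of the job.
So 4/7 remains.

4/7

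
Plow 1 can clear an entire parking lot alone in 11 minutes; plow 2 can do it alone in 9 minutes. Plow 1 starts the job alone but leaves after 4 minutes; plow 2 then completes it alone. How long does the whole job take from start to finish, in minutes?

In 4 minutes plow 1 does 4/11 of the job, leaving 7/11.
Plow 2 works at 1/9 per minute, so finishing takes 7/11 ÷ 1/9 = 63/11 minutes.
Total time = 4 + 63/11 = 107/11 minutes.

107/11 minutes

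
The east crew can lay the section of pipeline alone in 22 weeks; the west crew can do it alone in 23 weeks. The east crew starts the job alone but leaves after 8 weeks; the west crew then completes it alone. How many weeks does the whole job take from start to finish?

249/11 weeks

In 8 weeks the east crew does 8/22 = 4/11 of the job, leaving 7/11.
The west crew works at 1/23 per week, so finishing takes 7/11 ÷ 1/23 = 161/11 weeks.
Total time = 8 + 161/11 = 249/11 weeks.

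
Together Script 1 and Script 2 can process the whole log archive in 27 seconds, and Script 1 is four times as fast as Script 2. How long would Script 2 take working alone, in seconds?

Let Script 2's rate be r; then Script 1's rate is 4r, so together (4 + 1)r = 5r = 1/27.
Thus r = 1/135 per second.
Script 2 alone: 135 seconds; Script 1 alone: 135/4 seconds.

135 seconds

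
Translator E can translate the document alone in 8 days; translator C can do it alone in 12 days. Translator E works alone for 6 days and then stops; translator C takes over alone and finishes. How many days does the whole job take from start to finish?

In 6 days translator E does 6/8 = 3/4 of the job, leaving 1/4.
Translator C works at 1/12 per day, so finishing takes 1/4 ÷ 1/12 = 3 days.
Total time = 6 + 3 = 9 days.

9 days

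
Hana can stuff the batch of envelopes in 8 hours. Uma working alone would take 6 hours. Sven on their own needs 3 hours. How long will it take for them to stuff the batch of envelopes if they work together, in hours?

Combined rate: 1/8 + 1/6 + 1/3 = (3 + 4 + 8)/24 = 15/24 = 5/8 per hour.
Time = 1 ÷ (5/8) = 8/5 hours.

8/5 hours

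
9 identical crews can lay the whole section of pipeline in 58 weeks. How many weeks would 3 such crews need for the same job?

Total work is 9·58 = 522 crew-weeks.
With 3 crews: 522/3 = 174 weeks.

174 weeks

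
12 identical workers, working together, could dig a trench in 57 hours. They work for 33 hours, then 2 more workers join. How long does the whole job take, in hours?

One worker does 1/684 of the job per hour.
After 33 hours with 12 workers, 11/19 is done (8/19 left).
With 14 workers the rate is 14/684 = 7/342, so the rest takes 8/19 ÷ 7/342 = 144/7 hours.
Total = 33 + 144/7 = 375/7 hours.

375/7 hours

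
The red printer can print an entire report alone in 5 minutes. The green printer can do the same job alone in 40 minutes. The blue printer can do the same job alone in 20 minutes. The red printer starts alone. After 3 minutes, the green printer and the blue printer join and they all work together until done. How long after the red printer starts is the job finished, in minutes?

49/11 minutes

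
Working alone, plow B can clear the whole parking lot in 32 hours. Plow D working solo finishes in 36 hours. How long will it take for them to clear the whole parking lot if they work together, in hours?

Combined rate: 1/32 + 1/36 = (9 + 8)/288 = 17/288 per hour.
Time = 1 ÷ (17/288) = 288/17 hours.

288/17 hours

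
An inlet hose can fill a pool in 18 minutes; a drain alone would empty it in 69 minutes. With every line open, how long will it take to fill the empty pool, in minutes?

414/17 minutes

Net rate = 1/18 − 1/69 = (23 − 6)/414 = 17/414 per minute.
Filling time = 1 ÷ (17/414) = 414/17 minutes.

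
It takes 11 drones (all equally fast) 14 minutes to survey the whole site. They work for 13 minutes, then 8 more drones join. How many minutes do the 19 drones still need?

One drone does 1/154 of the job per minute.
After 13 minutes with 11 drones, 13/14 is done (1/14 left).
With 19 drones the rate is 19/154, so the rest takes 1/14 ÷ 19/154 = 11/19 minutes.

11/19 minutes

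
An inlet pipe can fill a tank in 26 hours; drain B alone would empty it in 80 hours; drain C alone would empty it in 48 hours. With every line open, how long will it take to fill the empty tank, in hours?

195 hours

Net rate = 1/26 − 1/80 − 1/48 = (120 − 39 − 65)/3120 = 16/3120 = 1/195 per hour.
Filling time = 1 ÷ (1/195) = 195 hours.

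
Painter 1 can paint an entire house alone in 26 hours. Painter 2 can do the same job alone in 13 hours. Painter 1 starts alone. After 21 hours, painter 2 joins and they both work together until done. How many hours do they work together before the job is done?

In the first 21 hours painter 1 alone does 21/26 of the job, leaving 5/26.
Once everyone is working, combined rate: 1/26 + 1/13 = (1 + 2)/26 = 3/26 per hour.
Remaining 5/26 at 3/26 per hour takes 5/3 hours.

5/3 hours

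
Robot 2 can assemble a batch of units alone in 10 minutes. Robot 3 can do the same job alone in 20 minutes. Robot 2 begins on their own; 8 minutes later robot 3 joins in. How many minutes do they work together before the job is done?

4/3 minutes

In the first 8 minutes robot 2 alone does 8/10 = 4/5 of the job, leaving 1/5.
Once everyone is working, combined rate: 1/10 + 1/20 = (2 + 1)/20 = 3/20 per minute.
Remaining 1/5 at 3/20 per minute takes 4/3 minutes.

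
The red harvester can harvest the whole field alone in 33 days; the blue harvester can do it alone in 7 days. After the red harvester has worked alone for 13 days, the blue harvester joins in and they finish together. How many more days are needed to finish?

7/2 days

In 13 days the red harvester does 13/33 of the job, leaving 20/33.
The red harvester and the blue harvester together work at 40/231 per day, so finishing takes 20/33 ÷ 40/231 = 7/2 days.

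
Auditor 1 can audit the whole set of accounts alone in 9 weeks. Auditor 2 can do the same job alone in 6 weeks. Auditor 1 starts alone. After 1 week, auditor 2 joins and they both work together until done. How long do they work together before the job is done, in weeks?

16/5 weeks

In the first 1 week auditor 1 alone does 1/9 of the job, leaving 8/9.
Once everyone is working, combined rate: 1/9 + 1/6 = (2 + 3)/18 = 5/18 per week.
Remaining 8/9 at 5/18 per week takes 16/5 weeks.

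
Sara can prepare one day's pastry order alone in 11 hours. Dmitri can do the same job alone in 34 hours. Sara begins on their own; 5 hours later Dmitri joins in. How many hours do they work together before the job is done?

68/15 hours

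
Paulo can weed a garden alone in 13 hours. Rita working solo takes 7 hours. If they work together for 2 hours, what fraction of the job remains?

51/91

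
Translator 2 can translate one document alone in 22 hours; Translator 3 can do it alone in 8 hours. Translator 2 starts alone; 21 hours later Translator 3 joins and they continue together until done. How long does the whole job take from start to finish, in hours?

In 21 hours Translator 2 does 21/22 of the job, leaving 1/22.
Translator 2 and Translator 3 together work at 15/88 per hour, so finishing takes 1/22 ÷ 15/88 = 4/15 hours.
Total time = 21 + 4/15 = 319/15 hours.

319/15 hours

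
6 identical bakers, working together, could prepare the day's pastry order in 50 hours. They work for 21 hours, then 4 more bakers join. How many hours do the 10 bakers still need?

One baker does 1/300 of the job per hour.
After 21 hours with 6 bakers, 21/50 is done (29/50 left).
With 10 bakers the rate is 10/300 = 1/30, so the rest takes 29/50 ÷ 1/30 = 87/5 hours.

87/5 hours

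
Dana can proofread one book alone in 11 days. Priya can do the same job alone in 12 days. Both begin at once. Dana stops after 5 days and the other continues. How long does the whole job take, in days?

In the first 5 days the combined rate is 23/132, so 115/132 of the job is done, leaving 17/132.
After Dana leaves the rate is 1/12 per day; the remaining 17/132 takes 17/11 days.
Total = 5 + 17/11 = 72/11 days.

72/11 days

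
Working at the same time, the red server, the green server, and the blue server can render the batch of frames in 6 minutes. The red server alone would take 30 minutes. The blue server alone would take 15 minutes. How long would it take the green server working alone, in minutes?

Combined rate is 1/6 per minute.
Known contribution: 1/30 + 1/15 = (1 + 2)/30 = 3/30 = 1/10 per minute.
So the green server's rate is 1/6 − 1/10 = 1/15, meaning 15 minutes alone.

15 minutes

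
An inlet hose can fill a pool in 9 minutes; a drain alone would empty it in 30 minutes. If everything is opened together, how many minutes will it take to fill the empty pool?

Net rate = 1/9 − 1/30 = (10 − 3)/90 = 7/90 per minute.
Filling time = 1 ÷ (7/90) = 90/7 minutes.

90/7 minutes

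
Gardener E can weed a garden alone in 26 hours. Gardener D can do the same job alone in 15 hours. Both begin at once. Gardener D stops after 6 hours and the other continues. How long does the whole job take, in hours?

78/5 hours

In the first 6 hours the combined rate is 41/390, so 41/65 of the job is done, leaving 24/65.
After gardener D leaves the rate is 1/26 per hour; the remaining 24/65 takes 48/5 hours.
Total = 6 + 48/5 = 78/5 hours.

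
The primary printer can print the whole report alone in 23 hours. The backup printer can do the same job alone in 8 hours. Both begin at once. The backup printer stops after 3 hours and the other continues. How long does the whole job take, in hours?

115/8 hours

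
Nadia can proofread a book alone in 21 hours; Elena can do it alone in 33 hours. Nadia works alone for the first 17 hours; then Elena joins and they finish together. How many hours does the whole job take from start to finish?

175/9 hours

In 17 hours Nadia does 17/21 of the job, leaving 4/21.
Nadia and Elena together work at 6/77 per hour, so finishing takes 4/21 ÷ 6/77 = 22/9 hours.
Total time = 17 + 22/9 = 175/9 hours.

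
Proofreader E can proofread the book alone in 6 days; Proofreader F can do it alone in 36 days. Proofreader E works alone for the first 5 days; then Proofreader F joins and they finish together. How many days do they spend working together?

In 5 days Proofreader E does 5/6 of the job, leaving 1/6.
Proofreader E and Proofreader F together work at 7/36 per day, so finishing takes 1/6 ÷ 7/36 = 6/7 days.

6/7 days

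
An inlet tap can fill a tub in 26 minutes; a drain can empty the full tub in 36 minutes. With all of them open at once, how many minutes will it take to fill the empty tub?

Net rate = 1/26 − 1/36 = (18 − 13)/468 = 5/468 per minute.
Filling time = 1 ÷ (5/468) = 468/5 minutes.

468/5 minutes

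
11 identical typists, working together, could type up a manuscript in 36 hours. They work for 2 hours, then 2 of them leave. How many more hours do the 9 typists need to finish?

One typist does 1/396 of the job per hour.
After 2 hours with 11 typists, 1/18 is done (17/18 left).
With 9 typists the rate is 9/396 = 1/44, so the rest takes 17/18 ÷ 1/44 = 374/9 hours.

374/9 hours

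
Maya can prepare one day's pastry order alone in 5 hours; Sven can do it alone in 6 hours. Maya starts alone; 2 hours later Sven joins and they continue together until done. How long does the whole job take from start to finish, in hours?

In 2 hours Maya does 2/5 of the job, leaving 3/5.
Maya and Sven together work at 11/30 per hour, so finishing takes 3/5 ÷ 11/30 = 18/11 hours.
Total time = 2 + 18/11 = 40/11 hours.

40/11 hours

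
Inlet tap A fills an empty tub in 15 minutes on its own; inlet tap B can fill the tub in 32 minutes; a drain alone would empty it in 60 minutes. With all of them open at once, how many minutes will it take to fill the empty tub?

160/13 minutes

Net rate = 1/15 + 1/32 − 1/60 = (32 + 15 − 8)/480 = 39/480 = 13/160 per minute.
Filling time = 1 ÷ (13/160) = 160/13 minutes.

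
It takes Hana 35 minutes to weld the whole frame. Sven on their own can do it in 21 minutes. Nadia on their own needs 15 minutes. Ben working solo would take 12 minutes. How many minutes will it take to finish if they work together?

84/19 minutes

Combined rate: 1/35 + 1/21 + 1/15 + 1/12 = (12 + 20 + 28 + 35)/420 = 95/420 = 19/84 per minute.
Time = 1 ÷ (19/84) = 84/19 minutes.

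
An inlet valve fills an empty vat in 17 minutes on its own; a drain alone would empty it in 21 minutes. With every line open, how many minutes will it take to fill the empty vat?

357/4 minutes

Net rate = 1/17 − 1/21 = (21 − 17)/357 = 4/357 per minute.
Filling time = 1 ÷ (4/357) = 357/4 minutes.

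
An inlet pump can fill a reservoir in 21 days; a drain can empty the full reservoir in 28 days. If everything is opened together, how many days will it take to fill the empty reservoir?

Net rate = 1/21 − 1/28 = (4 − 3)/84 = 1/84 per day.
Filling time = 1 ÷ (1/84) = 84 days.

84 days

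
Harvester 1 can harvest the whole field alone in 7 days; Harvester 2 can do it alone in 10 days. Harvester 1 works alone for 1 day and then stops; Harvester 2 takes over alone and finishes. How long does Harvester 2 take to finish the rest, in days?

60/7 days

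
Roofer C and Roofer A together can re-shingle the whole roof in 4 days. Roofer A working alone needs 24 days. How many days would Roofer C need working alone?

24/5 days

Combined rate is 1/4 per day.
Known contribution: 1/24 per day.
So Roofer C's rate is 1/4 − 1/24 = 5/24, meaning 24/5 days alone.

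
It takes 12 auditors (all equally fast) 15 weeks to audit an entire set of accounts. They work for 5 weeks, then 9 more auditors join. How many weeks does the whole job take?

75/7 weeks

One auditor does 1/180 of the job per week.
After 5 weeks with 12 auditors, 1/3 is done (2/3 left).
With 21 auditors the rate is 21/180 = 7/60, so the rest takes 2/3 ÷ 7/60 = 40/7 weeks.
Total = 5 + 40/7 = 75/7 weeks.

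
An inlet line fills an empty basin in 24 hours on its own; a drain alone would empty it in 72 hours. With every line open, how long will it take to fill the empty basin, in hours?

36 hours

Net rate = 1/24 − 1/72 = (3 − 1)/72 = 2/72 = 1/36 per hour.
Filling time = 1 ÷ (1/36) = 36 hours.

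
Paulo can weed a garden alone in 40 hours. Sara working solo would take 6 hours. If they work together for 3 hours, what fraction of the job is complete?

23/40

Combined rate: 1/40 + 1/6 = (3 + 20)/120 = 23/120 per hour.
In 3 hours they complete 3·23/120 = 23/40 of the job.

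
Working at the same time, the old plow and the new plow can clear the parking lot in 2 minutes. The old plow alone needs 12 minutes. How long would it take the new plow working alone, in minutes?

12/5 minutes

Combined rate is 1/2 per minute.
Known contribution: 1/12 per minute.
So the new plow's rate is 1/2 − 1/12 = 5/12, meaning 12/5 minutes alone.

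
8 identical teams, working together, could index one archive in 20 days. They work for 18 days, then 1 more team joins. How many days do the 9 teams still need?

16/9 days

One team does 1/160 of the job per day.
After 18 days with 8 teams, 9/10 is done (1/10 left).
With 9 teams the rate is 9/160, so the rest takes 1/10 ÷ 9/160 = 16/9 days.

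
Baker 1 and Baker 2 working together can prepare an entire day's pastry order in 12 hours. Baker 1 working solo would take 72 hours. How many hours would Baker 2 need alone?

72/5 hours

Combined rate is 1/12 per hour.
Known contribution: 1/72 per hour.
So Baker 2's rate is 1/12 − 1/72 = 5/72, meaning 72/5 hours alone.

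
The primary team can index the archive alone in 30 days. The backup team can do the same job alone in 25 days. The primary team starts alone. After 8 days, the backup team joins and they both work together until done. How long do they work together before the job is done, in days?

10 days

In the first 8 days the primary team alone does 8/30 = 4/15 of the job, leaving 11/15.
Once everyone is working, combined rate: 1/30 + 1/25 = (5 + 6)/150 = 11/150 per day.
Remaining 11/15 at 11/150 per day takes 10 days.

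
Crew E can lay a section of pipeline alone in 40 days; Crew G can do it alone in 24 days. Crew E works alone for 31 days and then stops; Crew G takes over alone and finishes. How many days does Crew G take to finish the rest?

27/5 days

In 31 days Crew E does 31/40 of the job, leaving 9/40.
Crew G works at 1/24 per day, so finishing takes 9/40 ÷ 1/24 = 27/5 days.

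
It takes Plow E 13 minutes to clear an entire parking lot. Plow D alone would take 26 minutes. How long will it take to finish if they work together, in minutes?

Combined rate: 1/13 + 1/26 = (2 + 1)/26 = 3/26 per minute.
Time = 1 ÷ (3/26) = 26/3 minutes.

26/3 minutes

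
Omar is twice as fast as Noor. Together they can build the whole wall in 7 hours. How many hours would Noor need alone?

Let Noor's rate be r; then Omar's rate is 2r, so together (2 + 1)r = 3r = 1/7.
Thus r = 1/21 per hour.
Noor alone: 21 hours; Omar alone: 21/2 hours.

21 hours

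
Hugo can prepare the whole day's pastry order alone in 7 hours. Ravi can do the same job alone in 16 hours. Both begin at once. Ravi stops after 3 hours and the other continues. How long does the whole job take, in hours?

91/16 hours

In the first 3 hours the combined rate is 23/112, so 69/112 of the job is done, leaving 43/112.
After Ravi leaves the rate is 1/7 per hour; the remaining 43/112 takes 43/16 hours.
Total = 3 + 43/16 = 91/16 hours.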